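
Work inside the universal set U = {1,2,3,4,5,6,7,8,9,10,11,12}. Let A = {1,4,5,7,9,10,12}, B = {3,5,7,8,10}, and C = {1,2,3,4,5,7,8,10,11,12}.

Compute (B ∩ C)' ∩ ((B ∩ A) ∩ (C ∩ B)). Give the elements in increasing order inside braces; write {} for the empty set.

B ∩ C = {3,5,7,8,10}
(B ∩ C)' = {1,2,4,6,9,11,12}
B ∩ A = {5,7,10}
C ∩ B = {3,5,7,8,10}
(B ∩ A) ∩ (C ∩ B) = {5,7,10}
(B ∩ C)' ∩ ((B ∩ A) ∩ (C ∩ B)) = {}

{}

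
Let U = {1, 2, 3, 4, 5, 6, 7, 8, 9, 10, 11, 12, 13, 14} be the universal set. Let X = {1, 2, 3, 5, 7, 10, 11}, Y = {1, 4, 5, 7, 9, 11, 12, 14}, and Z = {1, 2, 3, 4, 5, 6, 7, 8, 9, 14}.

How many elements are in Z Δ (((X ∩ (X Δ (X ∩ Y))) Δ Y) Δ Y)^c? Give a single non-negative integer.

X ∩ Y = {1, 5, 7, 11}
X Δ (X ∩ Y) = {2, 3, 10}
X ∩ (X Δ (X ∩ Y)) = {2, 3, 10}
(X ∩ (X Δ (X ∩ Y))) Δ Y = {1, 2, 3, 4, 5, 7, 9, 10, 11, 12, 14}
((X ∩ (X Δ (X ∩ Y))) Δ Y) Δ Y = {2, 3, 10}
(((X ∩ (X Δ (X ∩ Y))) Δ Y) Δ Y)^c = {1, 4, 5, 6, 7, 8, 9, 11, 12, 13, 14}
Z Δ (((X ∩ (X Δ (X ∩ Y))) Δ Y) Δ Y)^c = {2, 3, 11, 12, 13}
|Z Δ (((X ∩ (X Δ (X ∩ Y))) Δ Y) Δ Y)^c| = 5

5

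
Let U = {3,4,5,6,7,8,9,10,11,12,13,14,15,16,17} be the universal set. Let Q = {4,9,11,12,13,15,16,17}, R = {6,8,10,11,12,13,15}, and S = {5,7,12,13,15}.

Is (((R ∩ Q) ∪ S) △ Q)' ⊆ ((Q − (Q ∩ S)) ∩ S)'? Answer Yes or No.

Yes

R ∩ Q = {11,12,13,15}
(R ∩ Q) ∪ S = {5,7,11,12,13,15}
((R ∩ Q) ∪ S) △ Q = {4,5,7,9,16,17}
(((R ∩ Q) ∪ S) △ Q)' = {3,6,8,10,11,12,13,14,15}
Q ∩ S = {12,13,15}
Q − (Q ∩ S) = {4,9,11,16,17}
(Q − (Q ∩ S)) ∩ S = {}
((Q − (Q ∩ S)) ∩ S)' = {3,4,5,6,7,8,9,10,11,12,13,14,15,16,17}
Every element of {3,6,8,10,11,12,13,14,15} is in {3,4,5,6,7,8,9,10,11,12,13,14,15,16,17}, so (((R ∩ Q) ∪ S) △ Q)' ⊆ ((Q − (Q ∩ S)) ∩ S)'.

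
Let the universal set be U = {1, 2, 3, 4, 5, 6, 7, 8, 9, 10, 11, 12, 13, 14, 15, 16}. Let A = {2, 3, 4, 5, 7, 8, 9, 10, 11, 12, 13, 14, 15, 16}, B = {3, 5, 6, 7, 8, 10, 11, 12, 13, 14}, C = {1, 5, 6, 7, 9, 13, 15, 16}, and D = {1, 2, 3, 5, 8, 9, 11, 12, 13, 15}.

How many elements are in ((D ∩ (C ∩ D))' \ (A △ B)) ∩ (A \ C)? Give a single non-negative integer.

6

C ∩ D = {1, 5, 9, 13, 15}
D ∩ (C ∩ D) = {1, 5, 9, 13, 15}
(D ∩ (C ∩ D))' = {2, 3, 4, 6, 7, 8, 10, 11, 12, 14, 16}
A △ B = {2, 4, 6, 9, 15, 16}
(D ∩ (C ∩ D))' \ (A △ B) = {3, 7, 8, 10, 11, 12, 14}
A \ C = {2, 3, 4, 8, 10, 11, 12, 14}
((D ∩ (C ∩ D))' \ (A △ B)) ∩ (A \ C) = {3, 8, 10, 11, 12, 14}
|((D ∩ (C ∩ D))' \ (A △ B)) ∩ (A \ C)| = 6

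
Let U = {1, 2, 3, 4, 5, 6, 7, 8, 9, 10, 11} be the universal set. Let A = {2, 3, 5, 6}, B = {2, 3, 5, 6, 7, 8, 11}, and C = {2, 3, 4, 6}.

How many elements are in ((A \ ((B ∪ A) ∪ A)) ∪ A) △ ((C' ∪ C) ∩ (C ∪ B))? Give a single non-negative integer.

4

B ∪ A = {2, 3, 5, 6, 7, 8, 11}
(B ∪ A) ∪ A = {2, 3, 5, 6, 7, 8, 11}
A \ ((B ∪ A) ∪ A) = {}
(A \ ((B ∪ A) ∪ A)) ∪ A = {2, 3, 5, 6}
C' = {1, 5, 7, 8, 9, 10, 11}
C' ∪ C = {1, 2, 3, 4, 5, 6, 7, 8, 9, 10, 11}
C ∪ B = {2, 3, 4, 5, 6, 7, 8, 11}
(C' ∪ C) ∩ (C ∪ B) = {2, 3, 4, 5, 6, 7, 8, 11}
((A \ ((B ∪ A) ∪ A)) ∪ A) △ ((C' ∪ C) ∩ (C ∪ B)) = {4, 7, 8, 11}
|((A \ ((B ∪ A) ∪ A)) ∪ A) △ ((C' ∪ C) ∩ (C ∪ B))| = 4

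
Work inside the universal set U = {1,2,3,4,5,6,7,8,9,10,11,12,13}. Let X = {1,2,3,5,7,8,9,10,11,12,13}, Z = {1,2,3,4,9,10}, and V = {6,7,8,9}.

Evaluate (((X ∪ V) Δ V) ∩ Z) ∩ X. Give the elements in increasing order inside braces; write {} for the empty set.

{1,2,3,10}

X ∪ V = {1,2,3,5,6,7,8,9,10,11,12,13}
(X ∪ V) Δ V = {1,2,3,5,10,11,12,13}
((X ∪ V) Δ V) ∩ Z = {1,2,3,10}
(((X ∪ V) Δ V) ∩ Z) ∩ X = {1,2,3,10}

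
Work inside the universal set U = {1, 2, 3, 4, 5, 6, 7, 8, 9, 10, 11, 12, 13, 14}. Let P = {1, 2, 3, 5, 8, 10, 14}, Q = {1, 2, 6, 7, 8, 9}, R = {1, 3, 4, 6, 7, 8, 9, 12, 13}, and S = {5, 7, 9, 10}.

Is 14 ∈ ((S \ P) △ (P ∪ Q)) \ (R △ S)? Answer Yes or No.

Yes

14 ∉ S and 14 ∈ P, so 14 ∉ S \ P
14 ∈ P and 14 ∉ Q, so 14 ∈ P ∪ Q
14 ∉ (S \ P) and 14 ∈ (P ∪ Q), so 14 ∈ (S \ P) △ (P ∪ Q)
14 ∉ R and 14 ∉ S, so 14 ∉ R △ S
14 ∈ ((S \ P) △ (P ∪ Q)) and 14 ∉ (R △ S), so 14 ∈ ((S \ P) △ (P ∪ Q)) \ (R △ S)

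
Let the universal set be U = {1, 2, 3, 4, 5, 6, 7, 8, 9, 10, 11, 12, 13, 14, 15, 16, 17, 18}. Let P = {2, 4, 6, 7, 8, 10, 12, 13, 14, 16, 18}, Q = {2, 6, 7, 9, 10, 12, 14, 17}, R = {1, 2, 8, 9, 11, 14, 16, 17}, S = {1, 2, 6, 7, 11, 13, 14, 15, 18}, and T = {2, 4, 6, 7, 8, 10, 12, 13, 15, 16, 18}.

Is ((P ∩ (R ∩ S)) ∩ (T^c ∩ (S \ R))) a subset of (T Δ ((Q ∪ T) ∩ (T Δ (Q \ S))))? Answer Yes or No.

R ∩ S = {1, 2, 11, 14}
P ∩ (R ∩ S) = {2, 14}
T^c = {1, 3, 5, 9, 11, 14, 17}
S \ R = {6, 7, 13, 15, 18}
T^c ∩ (S \ R) = {}
(P ∩ (R ∩ S)) ∩ (T^c ∩ (S \ R)) = {}
Q ∪ T = {2, 4, 6, 7, 8, 9, 10, 12, 13, 14, 15, 16, 17, 18}
Q \ S = {9, 10, 12, 17}
T Δ (Q \ S) = {2, 4, 6, 7, 8, 9, 13, 15, 16, 17, 18}
(Q ∪ T) ∩ (T Δ (Q \ S)) = {2, 4, 6, 7, 8, 9, 13, 15, 16, 17, 18}
T Δ ((Q ∪ T) ∩ (T Δ (Q \ S))) = {9, 10, 12, 17}
Every element of {} is in {9, 10, 12, 17}, so (P ∩ (R ∩ S)) ∩ (T^c ∩ (S \ R)) ⊆ T Δ ((Q ∪ T) ∩ (T Δ (Q \ S))).

Yes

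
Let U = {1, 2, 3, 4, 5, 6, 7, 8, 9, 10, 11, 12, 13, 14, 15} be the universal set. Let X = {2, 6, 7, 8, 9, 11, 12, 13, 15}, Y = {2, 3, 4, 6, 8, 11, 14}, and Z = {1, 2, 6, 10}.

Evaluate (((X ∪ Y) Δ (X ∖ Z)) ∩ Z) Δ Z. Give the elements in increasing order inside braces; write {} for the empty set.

{1, 10}

X ∪ Y = {2, 3, 4, 6, 7, 8, 9, 11, 12, 13, 14, 15}
X ∖ Z = {7, 8, 9, 11, 12, 13, 15}
(X ∪ Y) Δ (X ∖ Z) = {2, 3, 4, 6, 14}
((X ∪ Y) Δ (X ∖ Z)) ∩ Z = {2, 6}
(((X ∪ Y) Δ (X ∖ Z)) ∩ Z) Δ Z = {1, 10}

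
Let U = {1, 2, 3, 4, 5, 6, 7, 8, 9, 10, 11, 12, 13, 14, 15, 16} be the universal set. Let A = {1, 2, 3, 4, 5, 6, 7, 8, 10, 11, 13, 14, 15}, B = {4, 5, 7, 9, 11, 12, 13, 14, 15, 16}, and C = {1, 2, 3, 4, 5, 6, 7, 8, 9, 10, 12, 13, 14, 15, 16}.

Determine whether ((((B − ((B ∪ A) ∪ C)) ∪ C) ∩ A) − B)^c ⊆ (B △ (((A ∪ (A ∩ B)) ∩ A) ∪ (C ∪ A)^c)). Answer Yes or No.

B ∪ A = {1, 2, 3, 4, 5, 6, 7, 8, 9, 10, 11, 12, 13, 14, 15, 16}
(B ∪ A) ∪ C = {1, 2, 3, 4, 5, 6, 7, 8, 9, 10, 11, 12, 13, 14, 15, 16}
B − ((B ∪ A) ∪ C) = {}
(B − ((B ∪ A) ∪ C)) ∪ C = {1, 2, 3, 4, 5, 6, 7, 8, 9, 10, 12, 13, 14, 15, 16}
((B − ((B ∪ A) ∪ C)) ∪ C) ∩ A = {1, 2, 3, 4, 5, 6, 7, 8, 10, 13, 14, 15}
(((B − ((B ∪ A) ∪ C)) ∪ C) ∩ A) − B = {1, 2, 3, 6, 8, 10}
((((B − ((B ∪ A) ∪ C)) ∪ C) ∩ A) − B)^c = {4, 5, 7, 9, 11, 12, 13, 14, 15, 16}
A ∩ B = {4, 5, 7, 11, 13, 14, 15}
A ∪ (A ∩ B) = {1, 2, 3, 4, 5, 6, 7, 8, 10, 11, 13, 14, 15}
(A ∪ (A ∩ B)) ∩ A = {1, 2, 3, 4, 5, 6, 7, 8, 10, 11, 13, 14, 15}
C ∪ A = {1, 2, 3, 4, 5, 6, 7, 8, 9, 10, 11, 12, 13, 14, 15, 16}
(C ∪ A)^c = {}
((A ∪ (A ∩ B)) ∩ A) ∪ (C ∪ A)^c = {1, 2, 3, 4, 5, 6, 7, 8, 10, 11, 13, 14, 15}
B △ (((A ∪ (A ∩ B)) ∩ A) ∪ (C ∪ A)^c) = {1, 2, 3, 6, 8, 9, 10, 12, 16}
4 ∈ ((((B − ((B ∪ A) ∪ C)) ∪ C) ∩ A) − B)^c but 4 ∉ B △ (((A ∪ (A ∩ B)) ∩ A) ∪ (C ∪ A)^c), so the inclusion fails.

No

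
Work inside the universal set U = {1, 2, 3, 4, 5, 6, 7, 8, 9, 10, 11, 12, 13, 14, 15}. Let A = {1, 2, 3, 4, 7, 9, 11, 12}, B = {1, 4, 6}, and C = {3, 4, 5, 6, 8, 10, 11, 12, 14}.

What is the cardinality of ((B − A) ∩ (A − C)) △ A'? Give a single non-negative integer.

7

B − A = {6}
A − C = {1, 2, 7, 9}
(B − A) ∩ (A − C) = {}
A' = {5, 6, 8, 10, 13, 14, 15}
((B − A) ∩ (A − C)) △ A' = {5, 6, 8, 10, 13, 14, 15}
|((B − A) ∩ (A − C)) △ A'| = 7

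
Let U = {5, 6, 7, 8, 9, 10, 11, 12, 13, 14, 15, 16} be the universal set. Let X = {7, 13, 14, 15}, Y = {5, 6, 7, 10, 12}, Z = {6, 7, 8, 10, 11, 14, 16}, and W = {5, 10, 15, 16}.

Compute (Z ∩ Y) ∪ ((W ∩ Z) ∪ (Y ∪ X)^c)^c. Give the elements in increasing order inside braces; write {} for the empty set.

Z ∩ Y = {6, 7, 10}
W ∩ Z = {10, 16}
Y ∪ X = {5, 6, 7, 10, 12, 13, 14, 15}
(Y ∪ X)^c = {8, 9, 11, 16}
(W ∩ Z) ∪ (Y ∪ X)^c = {8, 9, 10, 11, 16}
((W ∩ Z) ∪ (Y ∪ X)^c)^c = {5, 6, 7, 12, 13, 14, 15}
(Z ∩ Y) ∪ ((W ∩ Z) ∪ (Y ∪ X)^c)^c = {5, 6, 7, 10, 12, 13, 14, 15}

{5, 6, 7, 10, 12, 13, 14, 15}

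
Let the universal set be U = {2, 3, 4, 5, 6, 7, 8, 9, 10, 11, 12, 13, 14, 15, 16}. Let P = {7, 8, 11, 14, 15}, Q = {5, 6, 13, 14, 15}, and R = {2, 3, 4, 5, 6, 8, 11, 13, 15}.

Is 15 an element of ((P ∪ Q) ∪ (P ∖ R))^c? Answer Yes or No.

15 ∈ P and 15 ∈ Q, so 15 ∈ P ∪ Q
15 ∈ P and 15 ∈ R, so 15 ∉ P ∖ R
15 ∈ (P ∪ Q) and 15 ∉ (P ∖ R), so 15 ∈ (P ∪ Q) ∪ (P ∖ R)
15 ∉ ((P ∪ Q) ∪ (P ∖ R))^c since 15 ∈ ((P ∪ Q) ∪ (P ∖ R))

No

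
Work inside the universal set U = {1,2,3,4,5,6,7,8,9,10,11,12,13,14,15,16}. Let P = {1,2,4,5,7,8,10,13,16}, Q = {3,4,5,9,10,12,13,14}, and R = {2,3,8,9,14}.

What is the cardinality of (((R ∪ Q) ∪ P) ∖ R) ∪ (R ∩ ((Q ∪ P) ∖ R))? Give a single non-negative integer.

8

R ∪ Q = {2,3,4,5,8,9,10,12,13,14}
(R ∪ Q) ∪ P = {1,2,3,4,5,7,8,9,10,12,13,14,16}
((R ∪ Q) ∪ P) ∖ R = {1,4,5,7,10,12,13,16}
Q ∪ P = {1,2,3,4,5,7,8,9,10,12,13,14,16}
(Q ∪ P) ∖ R = {1,4,5,7,10,12,13,16}
R ∩ ((Q ∪ P) ∖ R) = {}
(((R ∪ Q) ∪ P) ∖ R) ∪ (R ∩ ((Q ∪ P) ∖ R)) = {1,4,5,7,10,12,13,16}
|(((R ∪ Q) ∪ P) ∖ R) ∪ (R ∩ ((Q ∪ P) ∖ R))| = 8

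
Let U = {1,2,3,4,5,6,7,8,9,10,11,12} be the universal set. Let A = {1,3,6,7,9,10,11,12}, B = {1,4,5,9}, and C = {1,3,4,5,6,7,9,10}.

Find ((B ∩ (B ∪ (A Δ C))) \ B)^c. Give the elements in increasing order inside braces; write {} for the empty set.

A Δ C = {4,5,11,12}
B ∪ (A Δ C) = {1,4,5,9,11,12}
B ∩ (B ∪ (A Δ C)) = {1,4,5,9}
(B ∩ (B ∪ (A Δ C))) \ B = {}
((B ∩ (B ∪ (A Δ C))) \ B)^c = {1,2,3,4,5,6,7,8,9,10,11,12}

{1,2,3,4,5,6,7,8,9,10,11,12}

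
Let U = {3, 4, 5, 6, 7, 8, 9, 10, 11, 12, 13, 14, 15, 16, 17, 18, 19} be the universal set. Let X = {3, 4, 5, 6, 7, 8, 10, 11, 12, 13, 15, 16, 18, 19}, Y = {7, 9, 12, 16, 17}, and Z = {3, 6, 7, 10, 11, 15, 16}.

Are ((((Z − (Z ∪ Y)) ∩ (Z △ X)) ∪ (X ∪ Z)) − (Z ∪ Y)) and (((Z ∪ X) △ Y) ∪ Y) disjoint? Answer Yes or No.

No

Z ∪ Y = {3, 6, 7, 9, 10, 11, 12, 15, 16, 17}
Z − (Z ∪ Y) = {}
Z △ X = {4, 5, 8, 12, 13, 18, 19}
(Z − (Z ∪ Y)) ∩ (Z △ X) = {}
X ∪ Z = {3, 4, 5, 6, 7, 8, 10, 11, 12, 13, 15, 16, 18, 19}
((Z − (Z ∪ Y)) ∩ (Z △ X)) ∪ (X ∪ Z) = {3, 4, 5, 6, 7, 8, 10, 11, 12, 13, 15, 16, 18, 19}
(((Z − (Z ∪ Y)) ∩ (Z △ X)) ∪ (X ∪ Z)) − (Z ∪ Y) = {4, 5, 8, 13, 18, 19}
Z ∪ X = {3, 4, 5, 6, 7, 8, 10, 11, 12, 13, 15, 16, 18, 19}
(Z ∪ X) △ Y = {3, 4, 5, 6, 8, 9, 10, 11, 13, 15, 17, 18, 19}
((Z ∪ X) △ Y) ∪ Y = {3, 4, 5, 6, 7, 8, 9, 10, 11, 12, 13, 15, 16, 17, 18, 19}
4 lies in both, so they are not disjoint.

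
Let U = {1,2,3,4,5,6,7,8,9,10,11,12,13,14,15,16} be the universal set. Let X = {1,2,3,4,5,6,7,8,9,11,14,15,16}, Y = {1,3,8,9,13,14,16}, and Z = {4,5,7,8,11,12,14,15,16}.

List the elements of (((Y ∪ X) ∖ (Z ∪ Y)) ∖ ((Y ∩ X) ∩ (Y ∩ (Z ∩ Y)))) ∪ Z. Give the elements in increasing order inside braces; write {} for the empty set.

Y ∪ X = {1,2,3,4,5,6,7,8,9,11,13,14,15,16}
Z ∪ Y = {1,3,4,5,7,8,9,11,12,13,14,15,16}
(Y ∪ X) ∖ (Z ∪ Y) = {2,6}
Y ∩ X = {1,3,8,9,14,16}
Z ∩ Y = {8,14,16}
Y ∩ (Z ∩ Y) = {8,14,16}
(Y ∩ X) ∩ (Y ∩ (Z ∩ Y)) = {8,14,16}
((Y ∪ X) ∖ (Z ∪ Y)) ∖ ((Y ∩ X) ∩ (Y ∩ (Z ∩ Y))) = {2,6}
(((Y ∪ X) ∖ (Z ∪ Y)) ∖ ((Y ∩ X) ∩ (Y ∩ (Z ∩ Y)))) ∪ Z = {2,4,5,6,7,8,11,12,14,15,16}

{2,4,5,6,7,8,11,12,14,15,16}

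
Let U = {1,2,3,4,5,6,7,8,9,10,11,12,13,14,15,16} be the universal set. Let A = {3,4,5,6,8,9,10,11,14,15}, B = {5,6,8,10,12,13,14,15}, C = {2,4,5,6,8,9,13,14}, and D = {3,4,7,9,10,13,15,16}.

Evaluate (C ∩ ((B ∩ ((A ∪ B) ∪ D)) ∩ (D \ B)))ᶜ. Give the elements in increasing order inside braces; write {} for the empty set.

A ∪ B = {3,4,5,6,8,9,10,11,12,13,14,15}
(A ∪ B) ∪ D = {3,4,5,6,7,8,9,10,11,12,13,14,15,16}
B ∩ ((A ∪ B) ∪ D) = {5,6,8,10,12,13,14,15}
D \ B = {3,4,7,9,16}
(B ∩ ((A ∪ B) ∪ D)) ∩ (D \ B) = {}
C ∩ ((B ∩ ((A ∪ B) ∪ D)) ∩ (D \ B)) = {}
(C ∩ ((B ∩ ((A ∪ B) ∪ D)) ∩ (D \ B)))ᶜ = {1,2,3,4,5,6,7,8,9,10,11,12,13,14,15,16}

{1,2,3,4,5,6,7,8,9,10,11,12,13,14,15,16}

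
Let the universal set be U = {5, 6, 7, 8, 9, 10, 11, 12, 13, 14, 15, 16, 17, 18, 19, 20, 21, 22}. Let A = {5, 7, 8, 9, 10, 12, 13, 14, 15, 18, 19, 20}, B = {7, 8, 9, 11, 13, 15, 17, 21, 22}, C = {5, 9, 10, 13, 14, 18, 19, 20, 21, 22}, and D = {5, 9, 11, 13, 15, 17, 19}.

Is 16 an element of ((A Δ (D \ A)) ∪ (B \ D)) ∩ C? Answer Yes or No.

No

16 ∉ D and 16 ∉ A, so 16 ∉ D \ A
16 ∉ A and 16 ∉ (D \ A), so 16 ∉ A Δ (D \ A)
16 ∉ B and 16 ∉ D, so 16 ∉ B \ D
16 ∉ (A Δ (D \ A)) and 16 ∉ (B \ D), so 16 ∉ (A Δ (D \ A)) ∪ (B \ D)
16 ∉ ((A Δ (D \ A)) ∪ (B \ D)) and 16 ∉ C, so 16 ∉ ((A Δ (D \ A)) ∪ (B \ D)) ∩ C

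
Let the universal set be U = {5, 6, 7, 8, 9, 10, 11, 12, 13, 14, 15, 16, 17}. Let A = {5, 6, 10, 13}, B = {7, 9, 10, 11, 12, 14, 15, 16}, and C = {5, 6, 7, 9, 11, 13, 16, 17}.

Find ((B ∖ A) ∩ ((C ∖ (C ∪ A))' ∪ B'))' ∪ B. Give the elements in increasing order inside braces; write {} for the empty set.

B ∖ A = {7, 9, 11, 12, 14, 15, 16}
C ∪ A = {5, 6, 7, 9, 10, 11, 13, 16, 17}
C ∖ (C ∪ A) = {}
(C ∖ (C ∪ A))' = {5, 6, 7, 8, 9, 10, 11, 12, 13, 14, 15, 16, 17}
B' = {5, 6, 8, 13, 17}
(C ∖ (C ∪ A))' ∪ B' = {5, 6, 7, 8, 9, 10, 11, 12, 13, 14, 15, 16, 17}
(B ∖ A) ∩ ((C ∖ (C ∪ A))' ∪ B') = {7, 9, 11, 12, 14, 15, 16}
((B ∖ A) ∩ ((C ∖ (C ∪ A))' ∪ B'))' = {5, 6, 8, 10, 13, 17}
((B ∖ A) ∩ ((C ∖ (C ∪ A))' ∪ B'))' ∪ B = {5, 6, 7, 8, 9, 10, 11, 12, 13, 14, 15, 16, 17}

{5, 6, 7, 8, 9, 10, 11, 12, 13, 14, 15, 16, 17}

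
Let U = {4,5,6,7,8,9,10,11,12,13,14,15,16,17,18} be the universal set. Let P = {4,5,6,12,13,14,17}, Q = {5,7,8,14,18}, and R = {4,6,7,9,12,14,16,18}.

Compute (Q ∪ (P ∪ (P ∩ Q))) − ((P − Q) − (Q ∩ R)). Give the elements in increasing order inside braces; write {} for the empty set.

P ∩ Q = {5,14}
P ∪ (P ∩ Q) = {4,5,6,12,13,14,17}
Q ∪ (P ∪ (P ∩ Q)) = {4,5,6,7,8,12,13,14,17,18}
P − Q = {4,6,12,13,17}
Q ∩ R = {7,14,18}
(P − Q) − (Q ∩ R) = {4,6,12,13,17}
(Q ∪ (P ∪ (P ∩ Q))) − ((P − Q) − (Q ∩ R)) = {5,7,8,14,18}

{5,7,8,14,18}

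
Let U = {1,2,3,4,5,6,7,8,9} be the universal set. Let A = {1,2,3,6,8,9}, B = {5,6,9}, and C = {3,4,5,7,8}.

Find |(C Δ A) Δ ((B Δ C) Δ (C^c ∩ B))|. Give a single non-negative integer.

C Δ A = {1,2,4,5,6,7,9}
B Δ C = {3,4,6,7,8,9}
C^c = {1,2,6,9}
C^c ∩ B = {6,9}
(B Δ C) Δ (C^c ∩ B) = {3,4,7,8}
(C Δ A) Δ ((B Δ C) Δ (C^c ∩ B)) = {1,2,3,5,6,8,9}
|(C Δ A) Δ ((B Δ C) Δ (C^c ∩ B))| = 7

7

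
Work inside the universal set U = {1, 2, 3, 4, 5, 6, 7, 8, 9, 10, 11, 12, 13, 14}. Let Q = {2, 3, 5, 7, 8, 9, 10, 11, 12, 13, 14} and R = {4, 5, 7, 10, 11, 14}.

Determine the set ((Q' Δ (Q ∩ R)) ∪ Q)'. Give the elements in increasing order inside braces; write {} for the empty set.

Q' = {1, 4, 6}
Q ∩ R = {5, 7, 10, 11, 14}
Q' Δ (Q ∩ R) = {1, 4, 5, 6, 7, 10, 11, 14}
(Q' Δ (Q ∩ R)) ∪ Q = {1, 2, 3, 4, 5, 6, 7, 8, 9, 10, 11, 12, 13, 14}
((Q' Δ (Q ∩ R)) ∪ Q)' = {}

{}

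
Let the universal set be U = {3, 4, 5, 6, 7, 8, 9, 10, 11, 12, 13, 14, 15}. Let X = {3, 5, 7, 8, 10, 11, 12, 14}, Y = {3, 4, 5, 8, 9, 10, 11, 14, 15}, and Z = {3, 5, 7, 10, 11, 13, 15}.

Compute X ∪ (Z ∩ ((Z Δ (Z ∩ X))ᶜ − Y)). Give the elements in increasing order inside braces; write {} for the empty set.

{3, 5, 7, 8, 10, 11, 12, 14}

Z ∩ X = {3, 5, 7, 10, 11}
Z Δ (Z ∩ X) = {13, 15}
(Z Δ (Z ∩ X))ᶜ = {3, 4, 5, 6, 7, 8, 9, 10, 11, 12, 14}
(Z Δ (Z ∩ X))ᶜ − Y = {6, 7, 12}
Z ∩ ((Z Δ (Z ∩ X))ᶜ − Y) = {7}
X ∪ (Z ∩ ((Z Δ (Z ∩ X))ᶜ − Y)) = {3, 5, 7, 8, 10, 11, 12, 14}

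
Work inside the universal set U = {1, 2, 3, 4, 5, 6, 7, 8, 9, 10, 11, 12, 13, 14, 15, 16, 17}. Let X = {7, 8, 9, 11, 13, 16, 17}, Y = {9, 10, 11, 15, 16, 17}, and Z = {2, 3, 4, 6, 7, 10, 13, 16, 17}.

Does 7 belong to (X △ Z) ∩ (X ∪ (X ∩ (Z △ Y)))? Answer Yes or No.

No

7 ∈ X and 7 ∈ Z, so 7 ∉ X △ Z
7 ∈ Z and 7 ∉ Y, so 7 ∈ Z △ Y
7 ∈ X and 7 ∈ (Z △ Y), so 7 ∈ X ∩ (Z △ Y)
7 ∈ X and 7 ∈ (X ∩ (Z △ Y)), so 7 ∈ X ∪ (X ∩ (Z △ Y))
7 ∉ (X △ Z) and 7 ∈ (X ∪ (X ∩ (Z △ Y))), so 7 ∉ (X △ Z) ∩ (X ∪ (X ∩ (Z △ Y)))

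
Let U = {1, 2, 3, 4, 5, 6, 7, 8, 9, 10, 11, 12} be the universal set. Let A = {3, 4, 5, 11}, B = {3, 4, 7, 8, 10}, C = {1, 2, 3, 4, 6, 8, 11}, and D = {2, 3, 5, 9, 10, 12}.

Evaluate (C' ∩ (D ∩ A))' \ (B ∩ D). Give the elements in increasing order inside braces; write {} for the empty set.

C' = {5, 7, 9, 10, 12}
D ∩ A = {3, 5}
C' ∩ (D ∩ A) = {5}
(C' ∩ (D ∩ A))' = {1, 2, 3, 4, 6, 7, 8, 9, 10, 11, 12}
B ∩ D = {3, 10}
(C' ∩ (D ∩ A))' \ (B ∩ D) = {1, 2, 4, 6, 7, 8, 9, 11, 12}

{1, 2, 4, 6, 7, 8, 9, 11, 12}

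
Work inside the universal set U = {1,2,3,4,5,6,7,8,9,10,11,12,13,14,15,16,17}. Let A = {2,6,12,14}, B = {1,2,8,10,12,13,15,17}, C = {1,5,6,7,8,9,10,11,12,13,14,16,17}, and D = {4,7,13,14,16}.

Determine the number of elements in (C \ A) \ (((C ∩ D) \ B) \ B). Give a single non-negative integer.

8

C \ A = {1,5,7,8,9,10,11,13,16,17}
C ∩ D = {7,13,14,16}
(C ∩ D) \ B = {7,14,16}
((C ∩ D) \ B) \ B = {7,14,16}
(C \ A) \ (((C ∩ D) \ B) \ B) = {1,5,8,9,10,11,13,17}
|(C \ A) \ (((C ∩ D) \ B) \ B)| = 8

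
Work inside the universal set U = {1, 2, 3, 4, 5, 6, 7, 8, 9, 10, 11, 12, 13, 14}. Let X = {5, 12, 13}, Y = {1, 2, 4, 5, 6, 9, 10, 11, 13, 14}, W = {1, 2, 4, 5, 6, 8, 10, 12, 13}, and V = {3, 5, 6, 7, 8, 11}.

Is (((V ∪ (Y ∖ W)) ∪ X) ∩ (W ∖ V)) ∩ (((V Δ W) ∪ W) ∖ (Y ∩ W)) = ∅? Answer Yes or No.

No

Y ∖ W = {9, 11, 14}
V ∪ (Y ∖ W) = {3, 5, 6, 7, 8, 9, 11, 14}
(V ∪ (Y ∖ W)) ∪ X = {3, 5, 6, 7, 8, 9, 11, 12, 13, 14}
W ∖ V = {1, 2, 4, 10, 12, 13}
((V ∪ (Y ∖ W)) ∪ X) ∩ (W ∖ V) = {12, 13}
V Δ W = {1, 2, 3, 4, 7, 10, 11, 12, 13}
(V Δ W) ∪ W = {1, 2, 3, 4, 5, 6, 7, 8, 10, 11, 12, 13}
Y ∩ W = {1, 2, 4, 5, 6, 10, 13}
((V Δ W) ∪ W) ∖ (Y ∩ W) = {3, 7, 8, 11, 12}
12 lies in both, so they are not disjoint.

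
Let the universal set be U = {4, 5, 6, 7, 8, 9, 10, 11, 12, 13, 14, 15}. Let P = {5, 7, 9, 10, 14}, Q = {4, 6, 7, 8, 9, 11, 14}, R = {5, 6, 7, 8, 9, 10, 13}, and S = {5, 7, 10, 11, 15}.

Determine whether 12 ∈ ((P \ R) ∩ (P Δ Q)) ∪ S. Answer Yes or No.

No

12 ∉ P and 12 ∉ R, so 12 ∉ P \ R
12 ∉ P and 12 ∉ Q, so 12 ∉ P Δ Q
12 ∉ (P \ R) and 12 ∉ (P Δ Q), so 12 ∉ (P \ R) ∩ (P Δ Q)
12 ∉ ((P \ R) ∩ (P Δ Q)) and 12 ∉ S, so 12 ∉ ((P \ R) ∩ (P Δ Q)) ∪ S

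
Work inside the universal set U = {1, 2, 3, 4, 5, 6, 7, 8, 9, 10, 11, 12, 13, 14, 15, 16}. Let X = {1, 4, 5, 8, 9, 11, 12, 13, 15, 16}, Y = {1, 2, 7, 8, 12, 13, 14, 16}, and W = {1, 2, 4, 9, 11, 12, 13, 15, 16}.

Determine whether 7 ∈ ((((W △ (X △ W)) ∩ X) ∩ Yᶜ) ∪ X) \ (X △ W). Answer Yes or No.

7 ∉ X and 7 ∉ W, so 7 ∉ X △ W
7 ∉ W and 7 ∉ (X △ W), so 7 ∉ W △ (X △ W)
7 ∉ (W △ (X △ W)) and 7 ∉ X, so 7 ∉ (W △ (X △ W)) ∩ X
7 ∈ Y, so 7 ∉ Yᶜ
7 ∉ ((W △ (X △ W)) ∩ X) and 7 ∉ Yᶜ, so 7 ∉ ((W △ (X △ W)) ∩ X) ∩ Yᶜ
7 ∉ (((W △ (X △ W)) ∩ X) ∩ Yᶜ) and 7 ∉ X, so 7 ∉ (((W △ (X △ W)) ∩ X) ∩ Yᶜ) ∪ X
7 ∉ X and 7 ∉ W, so 7 ∉ X △ W
7 ∉ ((((W △ (X △ W)) ∩ X) ∩ Yᶜ) ∪ X) and 7 ∉ (X △ W), so 7 ∉ ((((W △ (X △ W)) ∩ X) ∩ Yᶜ) ∪ X) \ (X △ W)

No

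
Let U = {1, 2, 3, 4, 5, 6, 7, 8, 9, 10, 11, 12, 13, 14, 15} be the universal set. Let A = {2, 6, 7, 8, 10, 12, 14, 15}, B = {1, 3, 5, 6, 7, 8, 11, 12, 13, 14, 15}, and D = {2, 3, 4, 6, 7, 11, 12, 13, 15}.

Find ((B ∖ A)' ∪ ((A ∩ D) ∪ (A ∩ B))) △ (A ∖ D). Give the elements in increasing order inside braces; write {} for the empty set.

B ∖ A = {1, 3, 5, 11, 13}
(B ∖ A)' = {2, 4, 6, 7, 8, 9, 10, 12, 14, 15}
A ∩ D = {2, 6, 7, 12, 15}
A ∩ B = {6, 7, 8, 12, 14, 15}
(A ∩ D) ∪ (A ∩ B) = {2, 6, 7, 8, 12, 14, 15}
(B ∖ A)' ∪ ((A ∩ D) ∪ (A ∩ B)) = {2, 4, 6, 7, 8, 9, 10, 12, 14, 15}
A ∖ D = {8, 10, 14}
((B ∖ A)' ∪ ((A ∩ D) ∪ (A ∩ B))) △ (A ∖ D) = {2, 4, 6, 7, 9, 12, 15}

{2, 4, 6, 7, 9, 12, 15}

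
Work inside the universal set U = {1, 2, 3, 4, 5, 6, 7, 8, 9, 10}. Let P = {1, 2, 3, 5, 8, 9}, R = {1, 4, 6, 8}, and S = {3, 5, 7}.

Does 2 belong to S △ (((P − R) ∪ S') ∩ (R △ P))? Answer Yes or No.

2 ∈ P and 2 ∉ R, so 2 ∈ P − R
2 ∉ S, so 2 ∈ S'
2 ∈ (P − R) and 2 ∈ S', so 2 ∈ (P − R) ∪ S'
2 ∉ R and 2 ∈ P, so 2 ∈ R △ P
2 ∈ ((P − R) ∪ S') and 2 ∈ (R △ P), so 2 ∈ ((P − R) ∪ S') ∩ (R △ P)
2 ∉ S and 2 ∈ (((P − R) ∪ S') ∩ (R △ P)), so 2 ∈ S △ (((P − R) ∪ S') ∩ (R △ P))

Yes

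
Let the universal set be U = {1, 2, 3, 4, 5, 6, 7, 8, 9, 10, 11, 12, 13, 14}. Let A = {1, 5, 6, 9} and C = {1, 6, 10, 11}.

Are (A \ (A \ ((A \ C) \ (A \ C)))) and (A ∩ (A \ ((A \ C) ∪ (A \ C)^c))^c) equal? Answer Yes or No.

A \ C = {5, 9}
(A \ C) \ (A \ C) = {}
A \ ((A \ C) \ (A \ C)) = {1, 5, 6, 9}
A \ (A \ ((A \ C) \ (A \ C))) = {}
(A \ C)^c = {1, 2, 3, 4, 6, 7, 8, 10, 11, 12, 13, 14}
(A \ C) ∪ (A \ C)^c = {1, 2, 3, 4, 5, 6, 7, 8, 9, 10, 11, 12, 13, 14}
A \ ((A \ C) ∪ (A \ C)^c) = {}
(A \ ((A \ C) ∪ (A \ C)^c))^c = {1, 2, 3, 4, 5, 6, 7, 8, 9, 10, 11, 12, 13, 14}
A ∩ (A \ ((A \ C) ∪ (A \ C)^c))^c = {1, 5, 6, 9}
1 ∈ A ∩ (A \ ((A \ C) ∪ (A \ C)^c))^c but 1 ∉ A \ (A \ ((A \ C) \ (A \ C))), so they differ.

No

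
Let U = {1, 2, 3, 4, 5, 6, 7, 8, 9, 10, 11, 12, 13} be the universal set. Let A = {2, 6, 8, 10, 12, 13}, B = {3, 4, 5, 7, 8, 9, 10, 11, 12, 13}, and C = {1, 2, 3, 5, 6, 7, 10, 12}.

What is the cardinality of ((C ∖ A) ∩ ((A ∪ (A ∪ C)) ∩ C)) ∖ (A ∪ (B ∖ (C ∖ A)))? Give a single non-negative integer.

C ∖ A = {1, 3, 5, 7}
A ∪ C = {1, 2, 3, 5, 6, 7, 8, 10, 12, 13}
A ∪ (A ∪ C) = {1, 2, 3, 5, 6, 7, 8, 10, 12, 13}
(A ∪ (A ∪ C)) ∩ C = {1, 2, 3, 5, 6, 7, 10, 12}
(C ∖ A) ∩ ((A ∪ (A ∪ C)) ∩ C) = {1, 3, 5, 7}
B ∖ (C ∖ A) = {4, 8, 9, 10, 11, 12, 13}
A ∪ (B ∖ (C ∖ A)) = {2, 4, 6, 8, 9, 10, 11, 12, 13}
((C ∖ A) ∩ ((A ∪ (A ∪ C)) ∩ C)) ∖ (A ∪ (B ∖ (C ∖ A))) = {1, 3, 5, 7}
|((C ∖ A) ∩ ((A ∪ (A ∪ C)) ∩ C)) ∖ (A ∪ (B ∖ (C ∖ A)))| = 4

4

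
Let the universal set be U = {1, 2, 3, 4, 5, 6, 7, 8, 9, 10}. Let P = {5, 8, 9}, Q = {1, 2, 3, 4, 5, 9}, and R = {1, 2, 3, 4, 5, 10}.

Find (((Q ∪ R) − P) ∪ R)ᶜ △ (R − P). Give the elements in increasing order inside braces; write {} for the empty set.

Q ∪ R = {1, 2, 3, 4, 5, 9, 10}
(Q ∪ R) − P = {1, 2, 3, 4, 10}
((Q ∪ R) − P) ∪ R = {1, 2, 3, 4, 5, 10}
(((Q ∪ R) − P) ∪ R)ᶜ = {6, 7, 8, 9}
R − P = {1, 2, 3, 4, 10}
(((Q ∪ R) − P) ∪ R)ᶜ △ (R − P) = {1, 2, 3, 4, 6, 7, 8, 9, 10}

{1, 2, 3, 4, 6, 7, 8, 9, 10}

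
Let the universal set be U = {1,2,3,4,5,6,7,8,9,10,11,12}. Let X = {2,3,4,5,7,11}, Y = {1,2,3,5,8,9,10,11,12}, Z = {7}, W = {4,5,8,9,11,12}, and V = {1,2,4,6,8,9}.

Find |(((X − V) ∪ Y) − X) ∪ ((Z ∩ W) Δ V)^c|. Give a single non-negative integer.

X − V = {3,5,7,11}
(X − V) ∪ Y = {1,2,3,5,7,8,9,10,11,12}
((X − V) ∪ Y) − X = {1,8,9,10,12}
Z ∩ W = {}
(Z ∩ W) Δ V = {1,2,4,6,8,9}
((Z ∩ W) Δ V)^c = {3,5,7,10,11,12}
(((X − V) ∪ Y) − X) ∪ ((Z ∩ W) Δ V)^c = {1,3,5,7,8,9,10,11,12}
|(((X − V) ∪ Y) − X) ∪ ((Z ∩ W) Δ V)^c| = 9

9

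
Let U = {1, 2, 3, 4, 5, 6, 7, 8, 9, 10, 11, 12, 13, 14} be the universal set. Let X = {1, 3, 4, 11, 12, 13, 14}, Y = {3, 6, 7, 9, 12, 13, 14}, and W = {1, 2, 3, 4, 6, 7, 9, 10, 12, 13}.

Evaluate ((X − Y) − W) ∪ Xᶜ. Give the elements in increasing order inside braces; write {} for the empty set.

X − Y = {1, 4, 11}
(X − Y) − W = {11}
Xᶜ = {2, 5, 6, 7, 8, 9, 10}
((X − Y) − W) ∪ Xᶜ = {2, 5, 6, 7, 8, 9, 10, 11}

{2, 5, 6, 7, 8, 9, 10, 11}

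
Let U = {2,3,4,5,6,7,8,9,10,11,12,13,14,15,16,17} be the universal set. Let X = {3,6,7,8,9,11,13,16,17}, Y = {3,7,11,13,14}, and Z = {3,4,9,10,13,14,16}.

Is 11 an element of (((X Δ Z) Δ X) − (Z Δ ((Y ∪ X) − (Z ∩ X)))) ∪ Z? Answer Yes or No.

11 ∈ X and 11 ∉ Z, so 11 ∈ X Δ Z
11 ∈ (X Δ Z) and 11 ∈ X, so 11 ∉ (X Δ Z) Δ X
11 ∈ Y and 11 ∈ X, so 11 ∈ Y ∪ X
11 ∉ Z and 11 ∈ X, so 11 ∉ Z ∩ X
11 ∈ (Y ∪ X) and 11 ∉ (Z ∩ X), so 11 ∈ (Y ∪ X) − (Z ∩ X)
11 ∉ Z and 11 ∈ ((Y ∪ X) − (Z ∩ X)), so 11 ∈ Z Δ ((Y ∪ X) − (Z ∩ X))
11 ∉ ((X Δ Z) Δ X) and 11 ∈ (Z Δ ((Y ∪ X) − (Z ∩ X))), so 11 ∉ ((X Δ Z) Δ X) − (Z Δ ((Y ∪ X) − (Z ∩ X)))
11 ∉ (((X Δ Z) Δ X) − (Z Δ ((Y ∪ X) − (Z ∩ X)))) and 11 ∉ Z, so 11 ∉ (((X Δ Z) Δ X) − (Z Δ ((Y ∪ X) − (Z ∩ X)))) ∪ Z

No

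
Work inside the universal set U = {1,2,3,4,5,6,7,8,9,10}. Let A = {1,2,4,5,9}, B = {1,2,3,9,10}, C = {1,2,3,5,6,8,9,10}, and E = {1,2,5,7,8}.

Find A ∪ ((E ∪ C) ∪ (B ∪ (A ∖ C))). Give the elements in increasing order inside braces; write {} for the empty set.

{1,2,3,4,5,6,7,8,9,10}

E ∪ C = {1,2,3,5,6,7,8,9,10}
A ∖ C = {4}
B ∪ (A ∖ C) = {1,2,3,4,9,10}
(E ∪ C) ∪ (B ∪ (A ∖ C)) = {1,2,3,4,5,6,7,8,9,10}
A ∪ ((E ∪ C) ∪ (B ∪ (A ∖ C))) = {1,2,3,4,5,6,7,8,9,10}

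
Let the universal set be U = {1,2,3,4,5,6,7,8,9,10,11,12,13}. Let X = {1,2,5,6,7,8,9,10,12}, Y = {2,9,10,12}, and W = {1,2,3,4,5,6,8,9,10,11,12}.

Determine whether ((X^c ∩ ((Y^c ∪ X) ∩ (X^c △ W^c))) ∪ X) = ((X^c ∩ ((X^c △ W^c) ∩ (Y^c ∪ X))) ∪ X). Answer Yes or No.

Yes

X^c = {3,4,11,13}
Y^c = {1,3,4,5,6,7,8,11,13}
Y^c ∪ X = {1,2,3,4,5,6,7,8,9,10,11,12,13}
W^c = {7,13}
X^c △ W^c = {3,4,7,11}
(Y^c ∪ X) ∩ (X^c △ W^c) = {3,4,7,11}
X^c ∩ ((Y^c ∪ X) ∩ (X^c △ W^c)) = {3,4,11}
(X^c ∩ ((Y^c ∪ X) ∩ (X^c △ W^c))) ∪ X = {1,2,3,4,5,6,7,8,9,10,11,12}
(X^c △ W^c) ∩ (Y^c ∪ X) = {3,4,7,11}
X^c ∩ ((X^c △ W^c) ∩ (Y^c ∪ X)) = {3,4,11}
(X^c ∩ ((X^c △ W^c) ∩ (Y^c ∪ X))) ∪ X = {1,2,3,4,5,6,7,8,9,10,11,12}
Both equal {1,2,3,4,5,6,7,8,9,10,11,12}, so (X^c ∩ ((Y^c ∪ X) ∩ (X^c △ W^c))) ∪ X = (X^c ∩ ((X^c △ W^c) ∩ (Y^c ∪ X))) ∪ X.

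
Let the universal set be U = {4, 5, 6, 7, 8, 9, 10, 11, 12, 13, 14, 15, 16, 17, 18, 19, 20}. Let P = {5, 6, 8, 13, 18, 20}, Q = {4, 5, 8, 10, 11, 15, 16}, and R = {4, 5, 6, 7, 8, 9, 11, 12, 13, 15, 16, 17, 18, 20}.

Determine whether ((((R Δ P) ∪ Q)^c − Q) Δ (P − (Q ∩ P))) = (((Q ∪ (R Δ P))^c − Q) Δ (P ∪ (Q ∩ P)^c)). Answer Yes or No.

R Δ P = {4, 7, 9, 11, 12, 15, 16, 17}
(R Δ P) ∪ Q = {4, 5, 7, 8, 9, 10, 11, 12, 15, 16, 17}
((R Δ P) ∪ Q)^c = {6, 13, 14, 18, 19, 20}
((R Δ P) ∪ Q)^c − Q = {6, 13, 14, 18, 19, 20}
Q ∩ P = {5, 8}
P − (Q ∩ P) = {6, 13, 18, 20}
(((R Δ P) ∪ Q)^c − Q) Δ (P − (Q ∩ P)) = {14, 19}
Q ∪ (R Δ P) = {4, 5, 7, 8, 9, 10, 11, 12, 15, 16, 17}
(Q ∪ (R Δ P))^c = {6, 13, 14, 18, 19, 20}
(Q ∪ (R Δ P))^c − Q = {6, 13, 14, 18, 19, 20}
(Q ∩ P)^c = {4, 6, 7, 9, 10, 11, 12, 13, 14, 15, 16, 17, 18, 19, 20}
P ∪ (Q ∩ P)^c = {4, 5, 6, 7, 8, 9, 10, 11, 12, 13, 14, 15, 16, 17, 18, 19, 20}
((Q ∪ (R Δ P))^c − Q) Δ (P ∪ (Q ∩ P)^c) = {4, 5, 7, 8, 9, 10, 11, 12, 15, 16, 17}
4 ∈ ((Q ∪ (R Δ P))^c − Q) Δ (P ∪ (Q ∩ P)^c) but 4 ∉ (((R Δ P) ∪ Q)^c − Q) Δ (P − (Q ∩ P)), so they differ.

No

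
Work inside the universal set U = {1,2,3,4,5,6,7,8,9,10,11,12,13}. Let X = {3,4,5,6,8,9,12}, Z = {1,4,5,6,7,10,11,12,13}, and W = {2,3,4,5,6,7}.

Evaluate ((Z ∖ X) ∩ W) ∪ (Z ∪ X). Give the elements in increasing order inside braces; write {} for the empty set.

{1,3,4,5,6,7,8,9,10,11,12,13}

Z ∖ X = {1,7,10,11,13}
(Z ∖ X) ∩ W = {7}
Z ∪ X = {1,3,4,5,6,7,8,9,10,11,12,13}
((Z ∖ X) ∩ W) ∪ (Z ∪ X) = {1,3,4,5,6,7,8,9,10,11,12,13}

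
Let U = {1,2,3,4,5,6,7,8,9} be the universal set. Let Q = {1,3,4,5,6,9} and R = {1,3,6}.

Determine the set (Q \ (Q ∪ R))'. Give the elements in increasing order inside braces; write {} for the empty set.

{1,2,3,4,5,6,7,8,9}

Q ∪ R = {1,3,4,5,6,9}
Q \ (Q ∪ R) = {}
(Q \ (Q ∪ R))' = {1,2,3,4,5,6,7,8,9}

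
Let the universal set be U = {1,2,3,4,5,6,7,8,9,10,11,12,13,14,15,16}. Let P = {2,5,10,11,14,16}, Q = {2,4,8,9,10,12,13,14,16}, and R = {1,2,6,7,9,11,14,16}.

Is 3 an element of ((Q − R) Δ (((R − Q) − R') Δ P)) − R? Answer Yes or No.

3 ∉ Q and 3 ∉ R, so 3 ∉ Q − R
3 ∉ R and 3 ∉ Q, so 3 ∉ R − Q
3 ∉ R, so 3 ∈ R'
3 ∉ (R − Q) and 3 ∈ R', so 3 ∉ (R − Q) − R'
3 ∉ ((R − Q) − R') and 3 ∉ P, so 3 ∉ ((R − Q) − R') Δ P
3 ∉ (Q − R) and 3 ∉ (((R − Q) − R') Δ P), so 3 ∉ (Q − R) Δ (((R − Q) − R') Δ P)
3 ∉ ((Q − R) Δ (((R − Q) − R') Δ P)) and 3 ∉ R, so 3 ∉ ((Q − R) Δ (((R − Q) − R') Δ P)) − R

No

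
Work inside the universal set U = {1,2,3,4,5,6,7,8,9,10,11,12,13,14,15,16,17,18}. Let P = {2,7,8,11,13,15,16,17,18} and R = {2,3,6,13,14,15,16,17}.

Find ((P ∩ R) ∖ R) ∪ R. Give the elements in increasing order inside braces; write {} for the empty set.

P ∩ R = {2,13,15,16,17}
(P ∩ R) ∖ R = {}
((P ∩ R) ∖ R) ∪ R = {2,3,6,13,14,15,16,17}

{2,3,6,13,14,15,16,17}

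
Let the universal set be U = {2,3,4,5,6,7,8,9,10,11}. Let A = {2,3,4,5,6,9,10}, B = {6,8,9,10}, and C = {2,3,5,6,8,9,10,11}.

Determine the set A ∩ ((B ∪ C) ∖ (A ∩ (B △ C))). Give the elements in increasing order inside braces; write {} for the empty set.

B ∪ C = {2,3,5,6,8,9,10,11}
B △ C = {2,3,5,11}
A ∩ (B △ C) = {2,3,5}
(B ∪ C) ∖ (A ∩ (B △ C)) = {6,8,9,10,11}
A ∩ ((B ∪ C) ∖ (A ∩ (B △ C))) = {6,9,10}

{6,9,10}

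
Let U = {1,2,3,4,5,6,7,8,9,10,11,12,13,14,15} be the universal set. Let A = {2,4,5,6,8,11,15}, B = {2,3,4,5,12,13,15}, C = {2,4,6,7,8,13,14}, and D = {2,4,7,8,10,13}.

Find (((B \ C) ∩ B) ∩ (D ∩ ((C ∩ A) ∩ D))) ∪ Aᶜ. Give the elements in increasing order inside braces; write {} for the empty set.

B \ C = {3,5,12,15}
(B \ C) ∩ B = {3,5,12,15}
C ∩ A = {2,4,6,8}
(C ∩ A) ∩ D = {2,4,8}
D ∩ ((C ∩ A) ∩ D) = {2,4,8}
((B \ C) ∩ B) ∩ (D ∩ ((C ∩ A) ∩ D)) = {}
Aᶜ = {1,3,7,9,10,12,13,14}
(((B \ C) ∩ B) ∩ (D ∩ ((C ∩ A) ∩ D))) ∪ Aᶜ = {1,3,7,9,10,12,13,14}

{1,3,7,9,10,12,13,14}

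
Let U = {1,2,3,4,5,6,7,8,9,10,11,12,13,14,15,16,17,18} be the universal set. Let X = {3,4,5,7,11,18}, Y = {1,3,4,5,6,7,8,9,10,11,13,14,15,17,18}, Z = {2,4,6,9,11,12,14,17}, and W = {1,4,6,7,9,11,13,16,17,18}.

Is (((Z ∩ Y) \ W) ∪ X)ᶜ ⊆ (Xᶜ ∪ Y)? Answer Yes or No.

Yes

Z ∩ Y = {4,6,9,11,14,17}
(Z ∩ Y) \ W = {14}
((Z ∩ Y) \ W) ∪ X = {3,4,5,7,11,14,18}
(((Z ∩ Y) \ W) ∪ X)ᶜ = {1,2,6,8,9,10,12,13,15,16,17}
Xᶜ = {1,2,6,8,9,10,12,13,14,15,16,17}
Xᶜ ∪ Y = {1,2,3,4,5,6,7,8,9,10,11,12,13,14,15,16,17,18}
Every element of {1,2,6,8,9,10,12,13,15,16,17} is in {1,2,3,4,5,6,7,8,9,10,11,12,13,14,15,16,17,18}, so (((Z ∩ Y) \ W) ∪ X)ᶜ ⊆ Xᶜ ∪ Y.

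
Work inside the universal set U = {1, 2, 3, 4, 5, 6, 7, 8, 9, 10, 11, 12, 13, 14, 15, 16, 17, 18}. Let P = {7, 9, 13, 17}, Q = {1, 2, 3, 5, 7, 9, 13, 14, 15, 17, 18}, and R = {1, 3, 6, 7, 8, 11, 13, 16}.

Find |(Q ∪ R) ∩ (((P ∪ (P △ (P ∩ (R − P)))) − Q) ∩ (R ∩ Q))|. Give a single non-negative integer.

0

Q ∪ R = {1, 2, 3, 5, 6, 7, 8, 9, 11, 13, 14, 15, 16, 17, 18}
R − P = {1, 3, 6, 8, 11, 16}
P ∩ (R − P) = {}
P △ (P ∩ (R − P)) = {7, 9, 13, 17}
P ∪ (P △ (P ∩ (R − P))) = {7, 9, 13, 17}
(P ∪ (P △ (P ∩ (R − P)))) − Q = {}
R ∩ Q = {1, 3, 7, 13}
((P ∪ (P △ (P ∩ (R − P)))) − Q) ∩ (R ∩ Q) = {}
(Q ∪ R) ∩ (((P ∪ (P △ (P ∩ (R − P)))) − Q) ∩ (R ∩ Q)) = {}
|(Q ∪ R) ∩ (((P ∪ (P △ (P ∩ (R − P)))) − Q) ∩ (R ∩ Q))| = 0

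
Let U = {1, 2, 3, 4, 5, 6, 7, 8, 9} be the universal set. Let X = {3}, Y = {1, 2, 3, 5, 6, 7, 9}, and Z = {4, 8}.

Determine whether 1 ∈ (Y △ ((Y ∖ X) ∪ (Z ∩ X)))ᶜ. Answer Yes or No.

1 ∈ Y and 1 ∉ X, so 1 ∈ Y ∖ X
1 ∉ Z and 1 ∉ X, so 1 ∉ Z ∩ X
1 ∈ (Y ∖ X) and 1 ∉ (Z ∩ X), so 1 ∈ (Y ∖ X) ∪ (Z ∩ X)
1 ∈ Y and 1 ∈ ((Y ∖ X) ∪ (Z ∩ X)), so 1 ∉ Y △ ((Y ∖ X) ∪ (Z ∩ X))
1 ∈ (Y △ ((Y ∖ X) ∪ (Z ∩ X)))ᶜ since 1 ∉ (Y △ ((Y ∖ X) ∪ (Z ∩ X)))

Yes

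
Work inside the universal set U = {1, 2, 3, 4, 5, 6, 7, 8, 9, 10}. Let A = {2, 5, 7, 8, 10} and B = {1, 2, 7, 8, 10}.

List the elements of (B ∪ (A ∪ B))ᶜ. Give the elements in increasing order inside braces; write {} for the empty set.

A ∪ B = {1, 2, 5, 7, 8, 10}
B ∪ (A ∪ B) = {1, 2, 5, 7, 8, 10}
(B ∪ (A ∪ B))ᶜ = {3, 4, 6, 9}

{3, 4, 6, 9}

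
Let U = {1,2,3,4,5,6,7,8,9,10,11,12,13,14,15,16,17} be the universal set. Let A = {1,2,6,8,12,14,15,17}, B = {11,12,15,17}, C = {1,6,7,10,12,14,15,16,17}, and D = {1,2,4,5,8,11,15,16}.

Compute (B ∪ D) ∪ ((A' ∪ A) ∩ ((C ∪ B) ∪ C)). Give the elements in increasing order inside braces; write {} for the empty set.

{1,2,4,5,6,7,8,10,11,12,14,15,16,17}

B ∪ D = {1,2,4,5,8,11,12,15,16,17}
A' = {3,4,5,7,9,10,11,13,16}
A' ∪ A = {1,2,3,4,5,6,7,8,9,10,11,12,13,14,15,16,17}
C ∪ B = {1,6,7,10,11,12,14,15,16,17}
(C ∪ B) ∪ C = {1,6,7,10,11,12,14,15,16,17}
(A' ∪ A) ∩ ((C ∪ B) ∪ C) = {1,6,7,10,11,12,14,15,16,17}
(B ∪ D) ∪ ((A' ∪ A) ∩ ((C ∪ B) ∪ C)) = {1,2,4,5,6,7,8,10,11,12,14,15,16,17}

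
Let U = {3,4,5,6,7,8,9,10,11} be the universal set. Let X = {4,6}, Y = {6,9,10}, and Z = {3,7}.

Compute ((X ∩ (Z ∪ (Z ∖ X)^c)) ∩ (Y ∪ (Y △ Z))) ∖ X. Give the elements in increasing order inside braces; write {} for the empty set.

Z ∖ X = {3,7}
(Z ∖ X)^c = {4,5,6,8,9,10,11}
Z ∪ (Z ∖ X)^c = {3,4,5,6,7,8,9,10,11}
X ∩ (Z ∪ (Z ∖ X)^c) = {4,6}
Y △ Z = {3,6,7,9,10}
Y ∪ (Y △ Z) = {3,6,7,9,10}
(X ∩ (Z ∪ (Z ∖ X)^c)) ∩ (Y ∪ (Y △ Z)) = {6}
((X ∩ (Z ∪ (Z ∖ X)^c)) ∩ (Y ∪ (Y △ Z))) ∖ X = {}

{}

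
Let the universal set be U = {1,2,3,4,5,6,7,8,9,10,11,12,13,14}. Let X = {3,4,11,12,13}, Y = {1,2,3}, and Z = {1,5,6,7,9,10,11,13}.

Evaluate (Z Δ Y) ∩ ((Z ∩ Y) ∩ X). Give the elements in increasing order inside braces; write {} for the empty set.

{}

Z Δ Y = {2,3,5,6,7,9,10,11,13}
Z ∩ Y = {1}
(Z ∩ Y) ∩ X = {}
(Z Δ Y) ∩ ((Z ∩ Y) ∩ X) = {}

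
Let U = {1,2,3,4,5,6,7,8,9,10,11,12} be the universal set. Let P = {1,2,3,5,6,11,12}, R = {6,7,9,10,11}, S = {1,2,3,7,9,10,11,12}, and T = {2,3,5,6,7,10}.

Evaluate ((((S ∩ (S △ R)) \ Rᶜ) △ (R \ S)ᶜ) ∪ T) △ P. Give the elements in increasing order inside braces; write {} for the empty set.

S △ R = {1,2,3,6,12}
S ∩ (S △ R) = {1,2,3,12}
Rᶜ = {1,2,3,4,5,8,12}
(S ∩ (S △ R)) \ Rᶜ = {}
R \ S = {6}
(R \ S)ᶜ = {1,2,3,4,5,7,8,9,10,11,12}
((S ∩ (S △ R)) \ Rᶜ) △ (R \ S)ᶜ = {1,2,3,4,5,7,8,9,10,11,12}
(((S ∩ (S △ R)) \ Rᶜ) △ (R \ S)ᶜ) ∪ T = {1,2,3,4,5,6,7,8,9,10,11,12}
((((S ∩ (S △ R)) \ Rᶜ) △ (R \ S)ᶜ) ∪ T) △ P = {4,7,8,9,10}

{4,7,8,9,10}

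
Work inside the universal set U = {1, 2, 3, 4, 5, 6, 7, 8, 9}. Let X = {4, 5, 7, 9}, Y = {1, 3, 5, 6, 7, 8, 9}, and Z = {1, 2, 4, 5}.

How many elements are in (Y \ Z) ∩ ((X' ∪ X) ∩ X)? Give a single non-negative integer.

2

Y \ Z = {3, 6, 7, 8, 9}
X' = {1, 2, 3, 6, 8}
X' ∪ X = {1, 2, 3, 4, 5, 6, 7, 8, 9}
(X' ∪ X) ∩ X = {4, 5, 7, 9}
(Y \ Z) ∩ ((X' ∪ X) ∩ X) = {7, 9}
|(Y \ Z) ∩ ((X' ∪ X) ∩ X)| = 2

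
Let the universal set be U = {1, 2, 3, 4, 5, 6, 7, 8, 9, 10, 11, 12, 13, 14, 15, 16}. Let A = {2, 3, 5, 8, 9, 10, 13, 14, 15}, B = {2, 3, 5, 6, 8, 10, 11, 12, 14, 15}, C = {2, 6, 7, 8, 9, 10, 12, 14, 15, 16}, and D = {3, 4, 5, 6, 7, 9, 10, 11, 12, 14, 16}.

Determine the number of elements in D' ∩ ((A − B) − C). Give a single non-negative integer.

D' = {1, 2, 8, 13, 15}
A − B = {9, 13}
(A − B) − C = {13}
D' ∩ ((A − B) − C) = {13}
|D' ∩ ((A − B) − C)| = 1

1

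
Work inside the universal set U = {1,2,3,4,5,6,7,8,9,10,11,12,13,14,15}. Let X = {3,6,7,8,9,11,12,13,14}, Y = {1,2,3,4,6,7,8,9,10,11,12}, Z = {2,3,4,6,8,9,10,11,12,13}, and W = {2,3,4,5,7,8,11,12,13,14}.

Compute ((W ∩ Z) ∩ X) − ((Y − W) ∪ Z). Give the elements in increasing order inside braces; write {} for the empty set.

{}

W ∩ Z = {2,3,4,8,11,12,13}
(W ∩ Z) ∩ X = {3,8,11,12,13}
Y − W = {1,6,9,10}
(Y − W) ∪ Z = {1,2,3,4,6,8,9,10,11,12,13}
((W ∩ Z) ∩ X) − ((Y − W) ∪ Z) = {}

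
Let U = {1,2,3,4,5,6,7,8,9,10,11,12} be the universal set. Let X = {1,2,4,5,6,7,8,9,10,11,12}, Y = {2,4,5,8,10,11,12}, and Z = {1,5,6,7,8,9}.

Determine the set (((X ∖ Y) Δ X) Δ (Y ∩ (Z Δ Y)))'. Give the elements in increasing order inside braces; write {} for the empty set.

X ∖ Y = {1,6,7,9}
(X ∖ Y) Δ X = {2,4,5,8,10,11,12}
Z Δ Y = {1,2,4,6,7,9,10,11,12}
Y ∩ (Z Δ Y) = {2,4,10,11,12}
((X ∖ Y) Δ X) Δ (Y ∩ (Z Δ Y)) = {5,8}
(((X ∖ Y) Δ X) Δ (Y ∩ (Z Δ Y)))' = {1,2,3,4,6,7,9,10,11,12}

{1,2,3,4,6,7,9,10,11,12}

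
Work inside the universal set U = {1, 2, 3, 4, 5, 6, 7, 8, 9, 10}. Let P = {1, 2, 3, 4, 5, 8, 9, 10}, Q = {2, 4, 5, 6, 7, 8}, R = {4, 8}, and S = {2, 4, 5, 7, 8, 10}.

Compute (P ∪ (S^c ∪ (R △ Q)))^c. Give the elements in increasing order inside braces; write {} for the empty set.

{}

S^c = {1, 3, 6, 9}
R △ Q = {2, 5, 6, 7}
S^c ∪ (R △ Q) = {1, 2, 3, 5, 6, 7, 9}
P ∪ (S^c ∪ (R △ Q)) = {1, 2, 3, 4, 5, 6, 7, 8, 9, 10}
(P ∪ (S^c ∪ (R △ Q)))^c = {}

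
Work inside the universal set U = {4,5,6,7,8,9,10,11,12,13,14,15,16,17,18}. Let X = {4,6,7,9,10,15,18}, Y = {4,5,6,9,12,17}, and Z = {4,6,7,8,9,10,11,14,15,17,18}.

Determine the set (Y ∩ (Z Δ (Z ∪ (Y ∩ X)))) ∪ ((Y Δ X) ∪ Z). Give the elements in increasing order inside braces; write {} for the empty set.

{4,5,6,7,8,9,10,11,12,14,15,17,18}

Y ∩ X = {4,6,9}
Z ∪ (Y ∩ X) = {4,6,7,8,9,10,11,14,15,17,18}
Z Δ (Z ∪ (Y ∩ X)) = {}
Y ∩ (Z Δ (Z ∪ (Y ∩ X))) = {}
Y Δ X = {5,7,10,12,15,17,18}
(Y Δ X) ∪ Z = {4,5,6,7,8,9,10,11,12,14,15,17,18}
(Y ∩ (Z Δ (Z ∪ (Y ∩ X)))) ∪ ((Y Δ X) ∪ Z) = {4,5,6,7,8,9,10,11,12,14,15,17,18}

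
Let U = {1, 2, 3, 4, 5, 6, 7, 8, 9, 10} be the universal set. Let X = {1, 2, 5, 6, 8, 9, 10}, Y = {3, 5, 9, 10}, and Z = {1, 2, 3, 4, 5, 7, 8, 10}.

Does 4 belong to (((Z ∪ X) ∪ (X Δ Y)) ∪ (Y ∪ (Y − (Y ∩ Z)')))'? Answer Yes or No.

No

4 ∈ Z and 4 ∉ X, so 4 ∈ Z ∪ X
4 ∉ X and 4 ∉ Y, so 4 ∉ X Δ Y
4 ∈ (Z ∪ X) and 4 ∉ (X Δ Y), so 4 ∈ (Z ∪ X) ∪ (X Δ Y)
4 ∉ Y and 4 ∈ Z, so 4 ∉ Y ∩ Z
4 ∈ (Y ∩ Z)' since 4 ∉ (Y ∩ Z)
4 ∉ Y and 4 ∈ (Y ∩ Z)', so 4 ∉ Y − (Y ∩ Z)'
4 ∉ Y and 4 ∉ (Y − (Y ∩ Z)'), so 4 ∉ Y ∪ (Y − (Y ∩ Z)')
4 ∈ ((Z ∪ X) ∪ (X Δ Y)) and 4 ∉ (Y ∪ (Y − (Y ∩ Z)')), so 4 ∈ ((Z ∪ X) ∪ (X Δ Y)) ∪ (Y ∪ (Y − (Y ∩ Z)'))
4 ∉ (((Z ∪ X) ∪ (X Δ Y)) ∪ (Y ∪ (Y − (Y ∩ Z)')))' since 4 ∈ (((Z ∪ X) ∪ (X Δ Y)) ∪ (Y ∪ (Y − (Y ∩ Z)')))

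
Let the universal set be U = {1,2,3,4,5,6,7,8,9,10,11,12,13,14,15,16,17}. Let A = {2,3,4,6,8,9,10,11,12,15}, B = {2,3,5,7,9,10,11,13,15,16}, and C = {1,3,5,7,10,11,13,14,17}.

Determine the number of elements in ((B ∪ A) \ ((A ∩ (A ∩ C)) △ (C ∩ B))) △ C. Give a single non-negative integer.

B ∪ A = {2,3,4,5,6,7,8,9,10,11,12,13,15,16}
A ∩ C = {3,10,11}
A ∩ (A ∩ C) = {3,10,11}
C ∩ B = {3,5,7,10,11,13}
(A ∩ (A ∩ C)) △ (C ∩ B) = {5,7,13}
(B ∪ A) \ ((A ∩ (A ∩ C)) △ (C ∩ B)) = {2,3,4,6,8,9,10,11,12,15,16}
((B ∪ A) \ ((A ∩ (A ∩ C)) △ (C ∩ B))) △ C = {1,2,4,5,6,7,8,9,12,13,14,15,16,17}
|((B ∪ A) \ ((A ∩ (A ∩ C)) △ (C ∩ B))) △ C| = 14

14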